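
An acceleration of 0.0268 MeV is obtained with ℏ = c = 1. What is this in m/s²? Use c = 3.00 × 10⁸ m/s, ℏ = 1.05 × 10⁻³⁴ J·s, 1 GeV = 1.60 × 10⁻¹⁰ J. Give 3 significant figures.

Acceleration is [L]/[T]² = c·[E]/ℏ.
1 GeV → c/ℏ × (1 GeV in J) = 4.57 × 10³² m/s².
Convert the energy scale: 0.0268 MeV = 2.68 × 10⁻⁵ GeV.
Result: 2.68 × 10⁻⁵ × 4.57 × 10³² = 1.23 × 10²⁸ m/s².

1.23 × 10²⁸ m/s²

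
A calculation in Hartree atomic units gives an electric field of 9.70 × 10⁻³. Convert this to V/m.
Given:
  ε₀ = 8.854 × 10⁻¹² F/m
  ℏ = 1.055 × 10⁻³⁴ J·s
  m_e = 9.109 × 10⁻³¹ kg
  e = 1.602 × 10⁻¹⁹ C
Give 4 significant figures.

4.977 × 10⁹ V/m

One atomic unit of electric field: E_au = E_h/(e a₀) = m_e²e⁵/((4πε₀)³ℏ⁴) = 5.131 × 10¹¹ V/m.
9.70 × 10⁻³ × 5.131 × 10¹¹ V/m = 4.977 × 10⁹ V/m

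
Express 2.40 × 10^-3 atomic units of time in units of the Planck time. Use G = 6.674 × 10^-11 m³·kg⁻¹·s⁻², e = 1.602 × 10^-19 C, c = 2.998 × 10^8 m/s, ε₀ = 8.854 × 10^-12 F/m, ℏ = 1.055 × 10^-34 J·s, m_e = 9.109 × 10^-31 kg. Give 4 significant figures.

1.078 × 10^24

atomic unit of time: τ_au = (4πε₀)²ℏ³/(m_e e⁴) = 2.423 × 10^-17 s
Planck time: t_P = √(ℏG/c⁵) = 5.392 × 10^-44 s
2.40 × 10^-3 × 2.423 × 10^-17 / 5.392 × 10^-44 = 1.078 × 10^24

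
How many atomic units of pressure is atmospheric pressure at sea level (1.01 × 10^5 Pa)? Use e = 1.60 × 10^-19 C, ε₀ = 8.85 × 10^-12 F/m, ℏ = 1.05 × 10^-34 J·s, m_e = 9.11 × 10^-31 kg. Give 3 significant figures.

3.35 × 10^-9

atomic unit of pressure: P_au = E_h/a₀³ = m_e⁴e¹⁰/((4πε₀)⁵ℏ⁸) = 3.01 × 10^13 Pa.
1.01 × 10^5 / 3.01 × 10^13 = 3.35 × 10^-9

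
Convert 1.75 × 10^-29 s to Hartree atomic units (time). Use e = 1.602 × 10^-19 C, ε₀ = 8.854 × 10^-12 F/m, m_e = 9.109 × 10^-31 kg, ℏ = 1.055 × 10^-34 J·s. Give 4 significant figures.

7.223 × 10^-13

atomic unit of time: τ_au = (4πε₀)²ℏ³/(m_e e⁴) = 2.423 × 10^-17 s.
1.75 × 10^-29 / 2.423 × 10^-17 = 7.223 × 10^-13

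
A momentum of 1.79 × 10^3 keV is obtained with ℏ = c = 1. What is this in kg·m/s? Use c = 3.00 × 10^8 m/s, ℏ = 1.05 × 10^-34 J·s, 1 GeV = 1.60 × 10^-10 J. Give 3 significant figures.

Momentum is [E]/c; divide by c.
1 GeV → 1/c × (1 GeV in J) = 5.33 × 10^-19 kg·m/s.
Convert the energy scale: 1.79 × 10^3 keV = 1.79 × 10^-3 GeV.
Result: 1.79 × 10^-3 × 5.33 × 10^-19 = 9.55 × 10^-22 kg·m/s.

9.55 × 10^-22 kg·m/s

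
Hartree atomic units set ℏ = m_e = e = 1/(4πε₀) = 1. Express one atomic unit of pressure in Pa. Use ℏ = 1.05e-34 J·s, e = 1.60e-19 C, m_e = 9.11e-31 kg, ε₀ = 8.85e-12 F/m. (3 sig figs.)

3.01e13 Pa

The unique combination of the constants set to 1 with dimensions of pressure is P_au = E_h/a₀³ = m_e⁴e¹⁰/((4πε₀)⁵ℏ⁸).
E_h = 4.38e-18 J
a₀ = 5.26e-11 m
E_h/a₀³ = 3.01e13 Pa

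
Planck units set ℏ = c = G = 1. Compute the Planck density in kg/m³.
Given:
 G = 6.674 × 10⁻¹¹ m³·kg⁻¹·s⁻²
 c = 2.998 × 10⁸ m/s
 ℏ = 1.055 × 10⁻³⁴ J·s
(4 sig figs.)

5.154 × 10⁹⁶ kg/m³

The unique combination of the constants set to 1 with dimensions of density is ρ_P = c⁵/(ℏG²).
  = 2.422 × 10⁴² / 4.699 × 10⁻⁵⁵
  = 5.154 × 10⁹⁶ kg/m³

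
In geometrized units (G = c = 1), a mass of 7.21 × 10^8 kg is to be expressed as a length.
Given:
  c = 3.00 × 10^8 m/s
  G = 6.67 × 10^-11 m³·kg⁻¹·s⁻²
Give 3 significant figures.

5.34 × 10^-19 m

In G = c = 1 units mass has dimensions of length; the conversion factor is G/c².
7.21 × 10^8 kg × (G/c²) = 5.34 × 10^-19 m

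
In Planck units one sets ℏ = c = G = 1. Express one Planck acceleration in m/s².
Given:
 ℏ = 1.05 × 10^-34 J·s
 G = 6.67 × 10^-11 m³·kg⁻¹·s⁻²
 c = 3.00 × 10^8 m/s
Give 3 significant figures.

5.59 × 10^51 m/s²

a_P = √(c⁷/(ℏG))
  = √(3.12 × 10^103)
  = 5.59 × 10^51 m/s²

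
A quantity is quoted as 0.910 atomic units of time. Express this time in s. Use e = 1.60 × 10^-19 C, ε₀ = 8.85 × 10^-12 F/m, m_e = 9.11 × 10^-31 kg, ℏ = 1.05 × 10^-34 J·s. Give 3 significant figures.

2.18 × 10^-17 s

One atomic unit of time: τ_au = (4πε₀)²ℏ³/(m_e e⁴) = 2.40 × 10^-17 s.
0.910 × 2.40 × 10^-17 s = 2.18 × 10^-17 s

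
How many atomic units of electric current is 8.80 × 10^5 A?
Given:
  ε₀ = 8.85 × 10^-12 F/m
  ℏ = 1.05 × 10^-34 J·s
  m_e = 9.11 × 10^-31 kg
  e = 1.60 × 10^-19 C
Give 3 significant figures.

1.32 × 10^8

atomic unit of electric current: I_au = e E_h/ℏ = m_e e⁵/((4πε₀)²ℏ³) = 6.67 × 10^-3 A.
8.80 × 10^5 / 6.67 × 10^-3 = 1.32 × 10^8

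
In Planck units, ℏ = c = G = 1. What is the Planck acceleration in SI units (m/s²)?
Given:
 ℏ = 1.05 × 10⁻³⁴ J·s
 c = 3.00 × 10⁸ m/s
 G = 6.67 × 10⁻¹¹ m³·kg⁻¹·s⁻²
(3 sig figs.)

5.59 × 10⁵¹ m/s²

The unique combination of the constants set to 1 with dimensions of acceleration is a_P = √(c⁷/(ℏG)).
  = √(3.12 × 10¹⁰³)
  = 5.59 × 10⁵¹ m/s²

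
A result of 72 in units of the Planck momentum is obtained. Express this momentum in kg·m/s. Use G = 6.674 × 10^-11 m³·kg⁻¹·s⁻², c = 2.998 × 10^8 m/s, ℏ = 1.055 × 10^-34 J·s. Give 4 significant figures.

One Planck momentum: p_P = √(ℏc³/G) = 6.527 kg·m/s.
72 × 6.527 kg·m/s = 469.9 kg·m/s

469.9 kg·m/s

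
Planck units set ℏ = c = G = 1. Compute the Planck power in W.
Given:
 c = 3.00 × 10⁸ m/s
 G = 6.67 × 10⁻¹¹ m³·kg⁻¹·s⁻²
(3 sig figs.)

3.64 × 10⁵² W

From ℏ = c = G = 1 the power scale is P_P = c⁵/G.
  = 2.43 × 10⁴² / 6.67 × 10⁻¹¹
  = 3.64 × 10⁵² W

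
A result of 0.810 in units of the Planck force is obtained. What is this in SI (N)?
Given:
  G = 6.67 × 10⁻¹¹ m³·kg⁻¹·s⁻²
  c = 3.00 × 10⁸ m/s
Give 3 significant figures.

One Planck force: F_P = c⁴/G = 1.21 × 10⁴⁴ N.
0.810 × 1.21 × 10⁴⁴ N = 9.84 × 10⁴³ N

9.84 × 10⁴³ N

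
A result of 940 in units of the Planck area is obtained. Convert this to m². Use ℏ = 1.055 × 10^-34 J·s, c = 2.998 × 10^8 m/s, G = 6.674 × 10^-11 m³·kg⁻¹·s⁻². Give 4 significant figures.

2.456 × 10^-67 m²

One Planck area: A_P = ℏG/c³ = 2.613 × 10^-70 m².
940 × 2.613 × 10^-70 m² = 2.456 × 10^-67 m²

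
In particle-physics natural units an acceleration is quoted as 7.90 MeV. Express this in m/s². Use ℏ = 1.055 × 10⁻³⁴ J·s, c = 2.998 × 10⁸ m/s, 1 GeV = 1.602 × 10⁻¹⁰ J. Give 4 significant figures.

Acceleration is [L]/[T]² = c·[E]/ℏ.
1 GeV → c/ℏ × (1 GeV in J) = 4.552 × 10³² m/s².
Convert the energy scale: 7.90 MeV = 7.90 × 10⁻³ GeV.
Result: 7.90 × 10⁻³ × 4.552 × 10³² = 3.596 × 10³⁰ m/s².

3.596 × 10³⁰ m/s²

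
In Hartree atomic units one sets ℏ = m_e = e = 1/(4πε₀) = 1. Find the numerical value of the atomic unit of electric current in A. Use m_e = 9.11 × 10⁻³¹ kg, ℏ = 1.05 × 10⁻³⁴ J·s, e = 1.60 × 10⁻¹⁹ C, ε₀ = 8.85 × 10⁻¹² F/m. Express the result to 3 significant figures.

I_au = e E_h/ℏ = m_e e⁵/((4πε₀)²ℏ³)
E_h = 4.38 × 10⁻¹⁸ J
e·E_h/ℏ = 6.67 × 10⁻³ A

6.67 × 10⁻³ A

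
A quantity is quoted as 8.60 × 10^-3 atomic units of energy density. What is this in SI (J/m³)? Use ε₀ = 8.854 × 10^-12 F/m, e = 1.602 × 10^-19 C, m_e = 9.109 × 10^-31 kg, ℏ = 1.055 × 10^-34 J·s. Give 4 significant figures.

2.519 × 10^11 J/m³

One atomic unit of energy density: u_au = E_h/a₀³ = m_e⁴e¹⁰/((4πε₀)⁵ℏ⁸) = 2.929 × 10^13 J/m³.
8.60 × 10^-3 × 2.929 × 10^13 J/m³ = 2.519 × 10^11 J/m³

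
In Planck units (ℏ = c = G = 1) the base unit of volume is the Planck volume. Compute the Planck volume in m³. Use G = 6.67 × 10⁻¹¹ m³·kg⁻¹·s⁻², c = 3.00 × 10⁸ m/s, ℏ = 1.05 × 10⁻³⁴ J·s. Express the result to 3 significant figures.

4.18 × 10⁻¹⁰⁵ m³

V_P = (ℏG/c³)^(3/2)
  = √(1.75 × 10⁻²⁰⁹)
  = 4.18 × 10⁻¹⁰⁵ m³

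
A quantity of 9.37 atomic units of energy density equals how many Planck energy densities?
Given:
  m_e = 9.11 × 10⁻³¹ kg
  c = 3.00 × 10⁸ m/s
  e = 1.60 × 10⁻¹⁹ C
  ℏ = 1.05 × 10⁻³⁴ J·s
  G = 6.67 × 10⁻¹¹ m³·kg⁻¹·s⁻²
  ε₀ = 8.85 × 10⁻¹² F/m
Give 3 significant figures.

6.03 × 10⁻¹⁰⁰

atomic unit of energy density: u_au = E_h/a₀³ = m_e⁴e¹⁰/((4πε₀)⁵ℏ⁸) = 3.01 × 10¹³ J/m³
Planck energy density: u_P = c⁷/(ℏG²) = 4.68 × 10¹¹³ J/m³
9.37 × 3.01 × 10¹³ / 4.68 × 10¹¹³ = 6.03 × 10⁻¹⁰⁰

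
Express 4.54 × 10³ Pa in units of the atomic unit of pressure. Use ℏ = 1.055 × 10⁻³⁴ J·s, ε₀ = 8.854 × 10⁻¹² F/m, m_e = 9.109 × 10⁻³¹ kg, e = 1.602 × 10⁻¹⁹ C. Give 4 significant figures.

atomic unit of pressure: P_au = E_h/a₀³ = m_e⁴e¹⁰/((4πε₀)⁵ℏ⁸) = 2.929 × 10¹³ Pa.
4.54 × 10³ / 2.929 × 10¹³ = 1.550 × 10⁻¹⁰

1.550 × 10⁻¹⁰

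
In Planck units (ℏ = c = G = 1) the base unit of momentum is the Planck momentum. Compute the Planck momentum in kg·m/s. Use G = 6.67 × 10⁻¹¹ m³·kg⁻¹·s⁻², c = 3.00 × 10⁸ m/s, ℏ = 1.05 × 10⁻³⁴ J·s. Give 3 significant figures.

6.52 kg·m/s

p_P = √(ℏc³/G)
  = √(42.5)
  = 6.52 kg·m/s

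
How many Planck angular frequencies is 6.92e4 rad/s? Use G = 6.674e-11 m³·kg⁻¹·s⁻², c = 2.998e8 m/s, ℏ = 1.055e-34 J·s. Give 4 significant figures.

Planck angular frequency: ω_P = √(c⁵/(ℏG)) = 1.855e43 rad/s.
6.92e4 / 1.855e43 = 3.731e-39

3.731e-39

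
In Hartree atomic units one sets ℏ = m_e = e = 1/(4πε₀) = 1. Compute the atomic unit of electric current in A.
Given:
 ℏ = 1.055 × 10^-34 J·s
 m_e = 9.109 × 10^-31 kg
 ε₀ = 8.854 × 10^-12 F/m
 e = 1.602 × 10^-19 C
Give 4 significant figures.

6.612 × 10^-3 A

I_au = e E_h/ℏ = m_e e⁵/((4πε₀)²ℏ³)
E_h = 4.354 × 10^-18 J
e·E_h/ℏ = 6.612 × 10^-3 A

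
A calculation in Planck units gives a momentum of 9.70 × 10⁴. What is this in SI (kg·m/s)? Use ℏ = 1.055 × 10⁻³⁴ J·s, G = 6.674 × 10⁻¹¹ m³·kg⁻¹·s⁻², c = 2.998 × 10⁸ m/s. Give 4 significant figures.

6.331 × 10⁵ kg·m/s

One Planck momentum: p_P = √(ℏc³/G) = 6.527 kg·m/s.
9.70 × 10⁴ × 6.527 kg·m/s = 6.331 × 10⁵ kg·m/s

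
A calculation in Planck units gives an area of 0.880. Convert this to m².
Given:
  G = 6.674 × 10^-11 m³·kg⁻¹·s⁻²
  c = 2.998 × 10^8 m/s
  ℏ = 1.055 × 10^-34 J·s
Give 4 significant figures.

One Planck area: A_P = ℏG/c³ = 2.613 × 10^-70 m².
0.880 × 2.613 × 10^-70 m² = 2.299 × 10^-70 m²

2.299 × 10^-70 m²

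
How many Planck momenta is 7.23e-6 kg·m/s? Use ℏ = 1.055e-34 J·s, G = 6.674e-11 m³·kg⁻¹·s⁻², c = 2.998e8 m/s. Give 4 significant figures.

1.108e-6

Planck momentum: p_P = √(ℏc³/G) = 6.527 kg·m/s.
7.23e-6 / 6.527 = 1.108e-6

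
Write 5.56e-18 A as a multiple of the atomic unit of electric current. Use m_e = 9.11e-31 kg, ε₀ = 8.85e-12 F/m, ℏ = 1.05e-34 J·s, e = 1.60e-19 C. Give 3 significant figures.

atomic unit of electric current: I_au = e E_h/ℏ = m_e e⁵/((4πε₀)²ℏ³) = 6.67e-3 A.
5.56e-18 / 6.67e-3 = 8.33e-16

8.33e-16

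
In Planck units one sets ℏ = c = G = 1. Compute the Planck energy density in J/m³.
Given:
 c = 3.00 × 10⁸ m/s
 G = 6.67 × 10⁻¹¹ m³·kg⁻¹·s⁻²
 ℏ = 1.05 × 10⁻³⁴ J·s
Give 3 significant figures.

4.68 × 10¹¹³ J/m³

u_P = c⁷/(ℏG²)
  = 2.19 × 10⁵⁹ / 4.67 × 10⁻⁵⁵
  = 4.68 × 10¹¹³ J/m³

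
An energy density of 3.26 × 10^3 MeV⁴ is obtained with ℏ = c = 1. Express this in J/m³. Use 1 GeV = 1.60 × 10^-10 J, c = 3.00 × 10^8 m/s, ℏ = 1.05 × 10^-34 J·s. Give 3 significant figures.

6.84 × 10^28 J/m³

[E]/[L]³ = [E]⁴/(ℏc)³; restore (ℏc)⁻³.
1 GeV⁴ → 1/(ℏc)³ × (1 GeV in J)⁴ = 2.10 × 10^37 J/m³.
Convert the energy scale: 3.26 × 10^3 MeV⁴ = 3.26 × 10^-9 GeV⁴.
Result: 3.26 × 10^-9 × 2.10 × 10^37 = 6.84 × 10^28 J/m³.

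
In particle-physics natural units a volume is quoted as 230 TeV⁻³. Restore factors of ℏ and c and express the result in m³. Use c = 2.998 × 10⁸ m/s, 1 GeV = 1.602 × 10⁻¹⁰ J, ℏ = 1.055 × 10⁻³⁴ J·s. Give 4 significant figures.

1.770 × 10⁻⁵⁴ m³

Volume is [L]³ = [E]⁻³·(ℏc)³.
1 GeV⁻³ → (ℏc)³ × (1 GeV in J)⁻³ = 7.696 × 10⁻⁴⁸ m³.
Convert the energy scale: 230 TeV⁻³ = 2.30 × 10⁻⁷ GeV⁻³.
Result: 2.30 × 10⁻⁷ × 7.696 × 10⁻⁴⁸ = 1.770 × 10⁻⁵⁴ m³.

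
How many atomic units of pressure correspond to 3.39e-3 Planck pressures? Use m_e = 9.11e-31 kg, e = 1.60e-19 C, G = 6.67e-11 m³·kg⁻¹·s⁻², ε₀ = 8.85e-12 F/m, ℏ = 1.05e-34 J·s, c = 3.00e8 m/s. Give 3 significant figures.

Planck pressure: p_P = c⁷/(ℏG²) = 4.68e113 Pa
atomic unit of pressure: P_au = E_h/a₀³ = m_e⁴e¹⁰/((4πε₀)⁵ℏ⁸) = 3.01e13 Pa
3.39e-3 × 4.68e113 / 3.01e13 = 5.27e97

5.27e97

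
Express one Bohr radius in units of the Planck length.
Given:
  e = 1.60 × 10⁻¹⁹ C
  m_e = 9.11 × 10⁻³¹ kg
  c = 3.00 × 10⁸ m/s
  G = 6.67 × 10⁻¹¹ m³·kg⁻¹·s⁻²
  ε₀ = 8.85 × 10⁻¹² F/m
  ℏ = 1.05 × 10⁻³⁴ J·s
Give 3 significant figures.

Bohr radius: a₀ = 4πε₀ℏ²/(m_e e²) = 5.26 × 10⁻¹¹ m
Planck length: ℓ_P = √(ℏG/c³) = 1.61 × 10⁻³⁵ m
ratio = 5.26 × 10⁻¹¹ / 1.61 × 10⁻³⁵ = 3.26 × 10²⁴

3.26 × 10²⁴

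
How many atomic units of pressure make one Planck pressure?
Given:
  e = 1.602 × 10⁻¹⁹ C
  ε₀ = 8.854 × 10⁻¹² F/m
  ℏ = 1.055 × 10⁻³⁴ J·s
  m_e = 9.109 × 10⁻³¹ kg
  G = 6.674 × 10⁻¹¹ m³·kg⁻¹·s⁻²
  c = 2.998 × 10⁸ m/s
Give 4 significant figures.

Planck pressure: p_P = c⁷/(ℏG²) = 4.632 × 10¹¹³ Pa
atomic unit of pressure: P_au = E_h/a₀³ = m_e⁴e¹⁰/((4πε₀)⁵ℏ⁸) = 2.929 × 10¹³ Pa
ratio = 4.632 × 10¹¹³ / 2.929 × 10¹³ = 1.581 × 10¹⁰⁰

1.581 × 10¹⁰⁰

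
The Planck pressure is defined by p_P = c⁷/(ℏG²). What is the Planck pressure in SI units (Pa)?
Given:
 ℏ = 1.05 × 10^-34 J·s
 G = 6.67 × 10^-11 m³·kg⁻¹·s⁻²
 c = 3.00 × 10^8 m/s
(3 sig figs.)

4.68 × 10^113 Pa

p_P = c⁷/(ℏG²)
  = 2.19 × 10^59 / 4.67 × 10^-55
  = 4.68 × 10^113 Pa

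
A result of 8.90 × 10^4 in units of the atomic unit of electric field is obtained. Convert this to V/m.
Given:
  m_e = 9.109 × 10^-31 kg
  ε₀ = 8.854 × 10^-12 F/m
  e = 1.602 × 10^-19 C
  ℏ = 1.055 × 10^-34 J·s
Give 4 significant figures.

4.567 × 10^16 V/m

One atomic unit of electric field: E_au = E_h/(e a₀) = m_e²e⁵/((4πε₀)³ℏ⁴) = 5.131 × 10^11 V/m.
8.90 × 10^4 × 5.131 × 10^11 V/m = 4.567 × 10^16 V/m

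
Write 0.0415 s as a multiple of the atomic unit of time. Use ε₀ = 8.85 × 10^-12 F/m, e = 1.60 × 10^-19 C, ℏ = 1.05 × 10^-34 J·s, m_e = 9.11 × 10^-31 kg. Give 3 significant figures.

1.73 × 10^15

atomic unit of time: τ_au = (4πε₀)²ℏ³/(m_e e⁴) = 2.40 × 10^-17 s.
0.0415 / 2.40 × 10^-17 = 1.73 × 10^15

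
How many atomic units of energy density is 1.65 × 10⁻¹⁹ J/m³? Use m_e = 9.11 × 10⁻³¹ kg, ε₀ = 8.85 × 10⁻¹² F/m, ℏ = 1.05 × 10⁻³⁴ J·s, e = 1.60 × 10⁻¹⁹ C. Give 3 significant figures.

5.48 × 10⁻³³

atomic unit of energy density: u_au = E_h/a₀³ = m_e⁴e¹⁰/((4πε₀)⁵ℏ⁸) = 3.01 × 10¹³ J/m³.
1.65 × 10⁻¹⁹ / 3.01 × 10¹³ = 5.48 × 10⁻³³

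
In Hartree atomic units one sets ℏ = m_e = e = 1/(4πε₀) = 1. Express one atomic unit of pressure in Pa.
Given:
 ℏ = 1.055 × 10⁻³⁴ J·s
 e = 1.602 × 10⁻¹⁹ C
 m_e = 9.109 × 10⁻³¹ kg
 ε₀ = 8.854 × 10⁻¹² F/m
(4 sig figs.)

2.929 × 10¹³ Pa

P_au = E_h/a₀³ = m_e⁴e¹⁰/((4πε₀)⁵ℏ⁸)
E_h = 4.354 × 10⁻¹⁸ J
a₀ = 5.297 × 10⁻¹¹ m
E_h/a₀³ = 2.929 × 10¹³ Pa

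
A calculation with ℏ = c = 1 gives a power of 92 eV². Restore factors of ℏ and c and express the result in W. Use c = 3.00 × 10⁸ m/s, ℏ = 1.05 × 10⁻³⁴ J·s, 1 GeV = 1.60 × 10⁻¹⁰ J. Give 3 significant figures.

0.0224 W

Power is [E]/[T] = [E]²/ℏ.
1 GeV² → 1/ℏ × (1 GeV in J)² = 2.44 × 10¹⁴ W.
Convert the energy scale: 92 eV² = 9.20 × 10⁻¹⁷ GeV².
Result: 9.20 × 10⁻¹⁷ × 2.44 × 10¹⁴ = 0.0224 W.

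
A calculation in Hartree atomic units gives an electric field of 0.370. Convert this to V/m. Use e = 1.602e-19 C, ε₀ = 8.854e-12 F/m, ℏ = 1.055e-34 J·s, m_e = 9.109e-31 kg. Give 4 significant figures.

One atomic unit of electric field: E_au = E_h/(e a₀) = m_e²e⁵/((4πε₀)³ℏ⁴) = 5.131e11 V/m.
0.370 × 5.131e11 V/m = 1.898e11 V/m

1.898e11 V/m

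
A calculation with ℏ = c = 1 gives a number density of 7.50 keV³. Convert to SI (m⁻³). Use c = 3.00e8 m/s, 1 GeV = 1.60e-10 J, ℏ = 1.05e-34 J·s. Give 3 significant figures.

9.83e29 m⁻³

Number density is [L]⁻³ = [E]³/(ℏc)³.
1 GeV³ → 1/(ℏc)³ × (1 GeV in J)³ = 1.31e47 m⁻³.
Convert the energy scale: 7.50 keV³ = 7.50e-18 GeV³.
Result: 7.50e-18 × 1.31e47 = 9.83e29 m⁻³.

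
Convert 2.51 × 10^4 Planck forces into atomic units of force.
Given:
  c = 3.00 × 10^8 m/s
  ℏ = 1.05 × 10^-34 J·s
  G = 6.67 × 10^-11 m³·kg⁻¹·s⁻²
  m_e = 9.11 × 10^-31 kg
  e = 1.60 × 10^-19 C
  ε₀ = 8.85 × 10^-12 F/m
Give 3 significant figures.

3.66 × 10^55

Planck force: F_P = c⁴/G = 1.21 × 10^44 N
atomic unit of force: F_au = E_h/a₀ = m_e²e⁶/((4πε₀)³ℏ⁴) = 8.33 × 10^-8 N
2.51 × 10^4 × 1.21 × 10^44 / 8.33 × 10^-8 = 3.66 × 10^55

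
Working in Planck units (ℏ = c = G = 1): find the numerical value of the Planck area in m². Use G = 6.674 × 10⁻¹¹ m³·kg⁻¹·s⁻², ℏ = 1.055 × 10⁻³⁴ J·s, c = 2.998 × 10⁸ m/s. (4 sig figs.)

2.613 × 10⁻⁷⁰ m²

From ℏ = c = G = 1 the area scale is A_P = ℏG/c³.
  = 7.041 × 10⁻⁴⁵ / 2.695 × 10²⁵
  = 2.613 × 10⁻⁷⁰ m²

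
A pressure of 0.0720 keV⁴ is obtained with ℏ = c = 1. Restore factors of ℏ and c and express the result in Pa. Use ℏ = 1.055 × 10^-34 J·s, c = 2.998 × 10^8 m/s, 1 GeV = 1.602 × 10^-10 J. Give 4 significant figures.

Pressure is [E]/[L]³ = [E]⁴/(ℏc)³.
1 GeV⁴ → 1/(ℏc)³ × (1 GeV in J)⁴ = 2.082 × 10^37 Pa.
Convert the energy scale: 0.0720 keV⁴ = 7.20 × 10^-26 GeV⁴.
Result: 7.20 × 10^-26 × 2.082 × 10^37 = 1.499 × 10^12 Pa.

1.499 × 10^12 Pa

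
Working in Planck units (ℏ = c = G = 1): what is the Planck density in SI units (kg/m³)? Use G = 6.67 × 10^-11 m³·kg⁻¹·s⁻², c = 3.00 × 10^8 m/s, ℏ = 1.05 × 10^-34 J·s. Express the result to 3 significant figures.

From ℏ = c = G = 1 the density scale is ρ_P = c⁵/(ℏG²).
  = 2.43 × 10^42 / 4.67 × 10^-55
  = 5.20 × 10^96 kg/m³

5.20 × 10^96 kg/m³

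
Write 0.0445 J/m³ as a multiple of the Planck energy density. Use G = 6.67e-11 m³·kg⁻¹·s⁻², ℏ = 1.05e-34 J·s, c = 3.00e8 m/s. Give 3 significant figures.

Planck energy density: u_P = c⁷/(ℏG²) = 4.68e113 J/m³.
0.0445 / 4.68e113 = 9.51e-116

9.51e-116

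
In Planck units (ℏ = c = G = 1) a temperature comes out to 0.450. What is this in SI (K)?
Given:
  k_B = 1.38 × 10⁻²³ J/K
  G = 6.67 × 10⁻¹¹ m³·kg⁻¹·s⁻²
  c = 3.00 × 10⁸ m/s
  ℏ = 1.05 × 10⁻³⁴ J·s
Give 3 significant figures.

6.38 × 10³¹ K

One Planck temperature: T_P = √(ℏc⁵/G) / k_B = 1.42 × 10³² K.
0.450 × 1.42 × 10³² K = 6.38 × 10³¹ K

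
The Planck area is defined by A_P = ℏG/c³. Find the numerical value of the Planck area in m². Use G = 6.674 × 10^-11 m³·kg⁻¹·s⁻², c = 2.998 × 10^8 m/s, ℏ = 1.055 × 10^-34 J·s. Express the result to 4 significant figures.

A_P = ℏG/c³
  = 7.041 × 10^-45 / 2.695 × 10^25
  = 2.613 × 10^-70 m²

2.613 × 10^-70 m²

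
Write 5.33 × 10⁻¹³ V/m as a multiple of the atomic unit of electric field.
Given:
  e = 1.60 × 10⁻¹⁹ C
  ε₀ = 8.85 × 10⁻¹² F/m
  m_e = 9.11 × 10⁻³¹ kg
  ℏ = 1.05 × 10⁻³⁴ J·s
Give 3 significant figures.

1.02 × 10⁻²⁴

atomic unit of electric field: E_au = E_h/(e a₀) = m_e²e⁵/((4πε₀)³ℏ⁴) = 5.20 × 10¹¹ V/m.
5.33 × 10⁻¹³ / 5.20 × 10¹¹ = 1.02 × 10⁻²⁴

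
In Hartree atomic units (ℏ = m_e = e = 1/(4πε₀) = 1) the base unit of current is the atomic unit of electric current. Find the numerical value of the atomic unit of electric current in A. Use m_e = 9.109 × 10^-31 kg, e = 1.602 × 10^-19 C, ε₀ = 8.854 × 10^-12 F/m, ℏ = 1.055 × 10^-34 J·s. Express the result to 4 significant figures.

6.612 × 10^-3 A

I_au = e E_h/ℏ = m_e e⁵/((4πε₀)²ℏ³)
E_h = 4.354 × 10^-18 J
e·E_h/ℏ = 6.612 × 10^-3 A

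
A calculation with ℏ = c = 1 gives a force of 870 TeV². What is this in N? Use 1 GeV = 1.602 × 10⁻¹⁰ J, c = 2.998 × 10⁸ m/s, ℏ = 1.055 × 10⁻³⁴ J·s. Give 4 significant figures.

7.059 × 10¹⁴ N

Force is [E]/[L] = [E]²/(ℏc); restore (ℏc)⁻¹.
1 GeV² → 1/(ℏc) × (1 GeV in J)² = 8.114 × 10⁵ N.
Convert the energy scale: 870 TeV² = 8.70 × 10⁸ GeV².
Result: 8.70 × 10⁸ × 8.114 × 10⁵ = 7.059 × 10¹⁴ N.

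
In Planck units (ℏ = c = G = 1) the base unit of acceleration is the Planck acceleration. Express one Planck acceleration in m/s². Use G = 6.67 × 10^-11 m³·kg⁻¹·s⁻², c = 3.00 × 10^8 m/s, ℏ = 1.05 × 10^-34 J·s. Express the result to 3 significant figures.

5.59 × 10^51 m/s²

a_P = √(c⁷/(ℏG))
  = √(3.12 × 10^103)
  = 5.59 × 10^51 m/s²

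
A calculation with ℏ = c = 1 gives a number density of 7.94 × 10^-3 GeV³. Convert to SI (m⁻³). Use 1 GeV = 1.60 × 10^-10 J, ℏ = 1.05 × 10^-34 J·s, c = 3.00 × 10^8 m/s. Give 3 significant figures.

Number density is [L]⁻³ = [E]³/(ℏc)³.
1 GeV³ → 1/(ℏc)³ × (1 GeV in J)³ = 1.31 × 10^47 m⁻³.
Result: 7.94 × 10^-3 × 1.31 × 10^47 = 1.04 × 10^45 m⁻³.

1.04 × 10^45 m⁻³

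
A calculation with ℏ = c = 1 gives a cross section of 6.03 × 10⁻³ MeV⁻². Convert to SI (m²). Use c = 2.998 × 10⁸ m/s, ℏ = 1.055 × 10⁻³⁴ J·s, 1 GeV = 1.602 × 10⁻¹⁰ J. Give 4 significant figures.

2.351 × 10⁻²⁸ m²

Area is [L]² = [E]⁻²·(ℏc)²; restore (ℏc)².
1 GeV⁻² → (ℏc)² × (1 GeV in J)⁻² = 3.898 × 10⁻³² m².
Convert the energy scale: 6.03 × 10⁻³ MeV⁻² = 6.03 × 10³ GeV⁻².
Result: 6.03 × 10³ × 3.898 × 10⁻³² = 2.351 × 10⁻²⁸ m².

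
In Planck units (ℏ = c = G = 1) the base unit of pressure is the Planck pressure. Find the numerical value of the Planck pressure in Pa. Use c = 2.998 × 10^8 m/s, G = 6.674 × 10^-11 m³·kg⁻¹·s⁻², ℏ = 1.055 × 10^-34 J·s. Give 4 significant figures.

4.632 × 10^113 Pa

p_P = c⁷/(ℏG²)
  = 2.177 × 10^59 / 4.699 × 10^-55
  = 4.632 × 10^113 Pa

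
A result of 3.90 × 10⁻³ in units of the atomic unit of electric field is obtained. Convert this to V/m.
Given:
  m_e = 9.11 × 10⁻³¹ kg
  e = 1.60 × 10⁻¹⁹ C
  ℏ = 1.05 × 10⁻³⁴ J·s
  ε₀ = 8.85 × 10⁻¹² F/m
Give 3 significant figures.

One atomic unit of electric field: E_au = E_h/(e a₀) = m_e²e⁵/((4πε₀)³ℏ⁴) = 5.20 × 10¹¹ V/m.
3.90 × 10⁻³ × 5.20 × 10¹¹ V/m = 2.03 × 10⁹ V/m

2.03 × 10⁹ V/m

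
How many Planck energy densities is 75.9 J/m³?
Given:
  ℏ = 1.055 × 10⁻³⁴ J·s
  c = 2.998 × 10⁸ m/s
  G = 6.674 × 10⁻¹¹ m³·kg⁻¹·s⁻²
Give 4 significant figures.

1.638 × 10⁻¹¹²

Planck energy density: u_P = c⁷/(ℏG²) = 4.632 × 10¹¹³ J/m³.
75.9 / 4.632 × 10¹¹³ = 1.638 × 10⁻¹¹²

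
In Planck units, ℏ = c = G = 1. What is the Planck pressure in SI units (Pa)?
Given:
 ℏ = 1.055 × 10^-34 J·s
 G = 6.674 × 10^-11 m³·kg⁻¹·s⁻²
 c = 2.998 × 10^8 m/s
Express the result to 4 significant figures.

From ℏ = c = G = 1 the pressure scale is p_P = c⁷/(ℏG²).
  = 2.177 × 10^59 / 4.699 × 10^-55
  = 4.632 × 10^113 Pa

4.632 × 10^113 Pa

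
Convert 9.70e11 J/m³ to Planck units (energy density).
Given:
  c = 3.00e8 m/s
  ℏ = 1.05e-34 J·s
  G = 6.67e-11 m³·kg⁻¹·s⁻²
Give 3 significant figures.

Planck energy density: u_P = c⁷/(ℏG²) = 4.68e113 J/m³.
9.70e11 / 4.68e113 = 2.07e-102

2.07e-102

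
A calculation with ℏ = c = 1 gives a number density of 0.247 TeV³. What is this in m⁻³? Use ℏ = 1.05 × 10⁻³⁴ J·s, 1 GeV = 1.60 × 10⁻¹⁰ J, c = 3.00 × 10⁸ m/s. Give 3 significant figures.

3.24 × 10⁵⁵ m⁻³

Number density is [L]⁻³ = [E]³/(ℏc)³.
1 GeV³ → 1/(ℏc)³ × (1 GeV in J)³ = 1.31 × 10⁴⁷ m⁻³.
Convert the energy scale: 0.247 TeV³ = 2.47 × 10⁸ GeV³.
Result: 2.47 × 10⁸ × 1.31 × 10⁴⁷ = 3.24 × 10⁵⁵ m⁻³.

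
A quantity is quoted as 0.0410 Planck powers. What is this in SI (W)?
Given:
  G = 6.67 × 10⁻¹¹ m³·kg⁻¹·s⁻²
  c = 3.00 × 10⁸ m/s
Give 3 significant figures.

1.49 × 10⁵¹ W

One Planck power: P_P = c⁵/G = 3.64 × 10⁵² W.
0.0410 × 3.64 × 10⁵² W = 1.49 × 10⁵¹ W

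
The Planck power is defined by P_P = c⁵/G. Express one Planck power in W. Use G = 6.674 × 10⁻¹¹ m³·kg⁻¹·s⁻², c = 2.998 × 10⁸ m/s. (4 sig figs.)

3.629 × 10⁵² W

P_P = c⁵/G
  = 2.422 × 10⁴² / 6.674 × 10⁻¹¹
  = 3.629 × 10⁵² W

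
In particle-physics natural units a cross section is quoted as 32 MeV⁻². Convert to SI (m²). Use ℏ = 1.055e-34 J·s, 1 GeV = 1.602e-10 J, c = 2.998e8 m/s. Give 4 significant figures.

Area is [L]² = [E]⁻²·(ℏc)²; restore (ℏc)².
1 GeV⁻² → (ℏc)² × (1 GeV in J)⁻² = 3.898e-32 m².
Convert the energy scale: 32 MeV⁻² = 3.20e7 GeV⁻².
Result: 3.20e7 × 3.898e-32 = 1.247e-24 m².

1.247e-24 m²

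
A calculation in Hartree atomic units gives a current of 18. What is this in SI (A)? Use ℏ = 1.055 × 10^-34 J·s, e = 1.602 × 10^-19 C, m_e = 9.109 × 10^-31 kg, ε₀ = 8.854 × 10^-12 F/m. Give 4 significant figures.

0.1190 A

One atomic unit of electric current: I_au = e E_h/ℏ = m_e e⁵/((4πε₀)²ℏ³) = 6.612 × 10^-3 A.
18 × 6.612 × 10^-3 A = 0.1190 A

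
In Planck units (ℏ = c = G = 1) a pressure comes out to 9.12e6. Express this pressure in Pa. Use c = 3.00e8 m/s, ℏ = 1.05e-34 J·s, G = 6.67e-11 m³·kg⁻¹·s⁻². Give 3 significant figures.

4.27e120 Pa

One Planck pressure: p_P = c⁷/(ℏG²) = 4.68e113 Pa.
9.12e6 × 4.68e113 Pa = 4.27e120 Pa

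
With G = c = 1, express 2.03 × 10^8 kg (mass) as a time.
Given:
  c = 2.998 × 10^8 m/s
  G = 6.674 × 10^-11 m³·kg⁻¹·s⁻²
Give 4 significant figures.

Mass → time via G/c³.
2.03 × 10^8 kg × (G/c³) = 5.028 × 10^-28 s

5.028 × 10^-28 s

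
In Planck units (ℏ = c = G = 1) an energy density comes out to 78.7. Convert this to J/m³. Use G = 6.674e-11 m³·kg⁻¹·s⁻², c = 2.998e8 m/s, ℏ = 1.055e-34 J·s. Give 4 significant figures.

One Planck energy density: u_P = c⁷/(ℏG²) = 4.632e113 J/m³.
78.7 × 4.632e113 J/m³ = 3.646e115 J/m³

3.646e115 J/m³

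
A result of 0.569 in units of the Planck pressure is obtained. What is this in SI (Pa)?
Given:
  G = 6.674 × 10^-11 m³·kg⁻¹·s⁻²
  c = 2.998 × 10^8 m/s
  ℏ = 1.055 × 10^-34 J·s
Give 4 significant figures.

2.636 × 10^113 Pa

One Planck pressure: p_P = c⁷/(ℏG²) = 4.632 × 10^113 Pa.
0.569 × 4.632 × 10^113 Pa = 2.636 × 10^113 Pa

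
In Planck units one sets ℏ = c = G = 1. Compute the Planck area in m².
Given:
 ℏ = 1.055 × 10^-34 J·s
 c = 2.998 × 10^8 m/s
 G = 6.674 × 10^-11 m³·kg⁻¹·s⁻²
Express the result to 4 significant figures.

2.613 × 10^-70 m²

A_P = ℏG/c³
  = 7.041 × 10^-45 / 2.695 × 10^25
  = 2.613 × 10^-70 m²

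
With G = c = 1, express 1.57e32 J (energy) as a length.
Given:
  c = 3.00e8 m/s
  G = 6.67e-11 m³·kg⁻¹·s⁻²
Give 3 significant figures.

1.29e-12 m

Energy → length via G/c⁴.
1.57e32 J × (G/c⁴) = 1.29e-12 m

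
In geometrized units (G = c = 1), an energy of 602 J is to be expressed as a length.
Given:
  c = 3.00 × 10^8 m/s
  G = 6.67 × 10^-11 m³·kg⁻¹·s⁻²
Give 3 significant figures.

Energy → length via G/c⁴.
602 J × (G/c⁴) = 4.96 × 10^-42 m

4.96 × 10^-42 m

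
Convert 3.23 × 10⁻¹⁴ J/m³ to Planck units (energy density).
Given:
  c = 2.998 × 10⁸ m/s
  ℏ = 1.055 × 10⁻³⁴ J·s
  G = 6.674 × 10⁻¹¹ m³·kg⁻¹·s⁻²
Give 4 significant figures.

6.973 × 10⁻¹²⁸

Planck energy density: u_P = c⁷/(ℏG²) = 4.632 × 10¹¹³ J/m³.
3.23 × 10⁻¹⁴ / 4.632 × 10¹¹³ = 6.973 × 10⁻¹²⁸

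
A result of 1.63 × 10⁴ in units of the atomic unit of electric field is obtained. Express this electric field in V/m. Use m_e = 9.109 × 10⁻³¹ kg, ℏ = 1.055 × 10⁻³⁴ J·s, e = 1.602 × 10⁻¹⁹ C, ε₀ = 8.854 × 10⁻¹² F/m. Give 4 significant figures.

8.363 × 10¹⁵ V/m

One atomic unit of electric field: E_au = E_h/(e a₀) = m_e²e⁵/((4πε₀)³ℏ⁴) = 5.131 × 10¹¹ V/m.
1.63 × 10⁴ × 5.131 × 10¹¹ V/m = 8.363 × 10¹⁵ V/m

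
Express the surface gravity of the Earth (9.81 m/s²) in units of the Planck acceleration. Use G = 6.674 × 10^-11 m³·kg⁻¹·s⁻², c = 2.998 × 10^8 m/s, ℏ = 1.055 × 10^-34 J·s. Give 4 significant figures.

Planck acceleration: a_P = √(c⁷/(ℏG)) = 5.560 × 10^51 m/s².
9.81 / 5.560 × 10^51 = 1.764 × 10^-51

1.764 × 10^-51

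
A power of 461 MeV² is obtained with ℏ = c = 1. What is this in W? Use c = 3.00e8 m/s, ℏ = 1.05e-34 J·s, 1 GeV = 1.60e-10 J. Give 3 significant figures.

Power is [E]/[T] = [E]²/ℏ.
1 GeV² → 1/ℏ × (1 GeV in J)² = 2.44e14 W.
Convert the energy scale: 461 MeV² = 4.61e-4 GeV².
Result: 4.61e-4 × 2.44e14 = 1.12e11 W.

1.12e11 W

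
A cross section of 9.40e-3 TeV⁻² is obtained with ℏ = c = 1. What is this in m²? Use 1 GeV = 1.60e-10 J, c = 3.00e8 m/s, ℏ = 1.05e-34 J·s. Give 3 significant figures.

Area is [L]² = [E]⁻²·(ℏc)²; restore (ℏc)².
1 GeV⁻² → (ℏc)² × (1 GeV in J)⁻² = 3.88e-32 m².
Convert the energy scale: 9.40e-3 TeV⁻² = 9.40e-9 GeV⁻².
Result: 9.40e-9 × 3.88e-32 = 3.64e-40 m².

3.64e-40 m²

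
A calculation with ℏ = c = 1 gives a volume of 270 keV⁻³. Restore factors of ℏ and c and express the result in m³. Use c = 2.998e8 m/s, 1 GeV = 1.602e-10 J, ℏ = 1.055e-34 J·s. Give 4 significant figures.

2.078e-27 m³

Volume is [L]³ = [E]⁻³·(ℏc)³.
1 GeV⁻³ → (ℏc)³ × (1 GeV in J)⁻³ = 7.696e-48 m³.
Convert the energy scale: 270 keV⁻³ = 2.70e20 GeV⁻³.
Result: 2.70e20 × 7.696e-48 = 2.078e-27 m³.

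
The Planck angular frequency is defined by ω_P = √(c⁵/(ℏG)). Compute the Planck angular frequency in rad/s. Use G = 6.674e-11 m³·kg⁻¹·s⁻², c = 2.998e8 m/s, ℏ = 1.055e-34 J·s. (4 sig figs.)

1.855e43 rad/s

ω_P = √(c⁵/(ℏG))
  = √(3.440e86)
  = 1.855e43 rad/s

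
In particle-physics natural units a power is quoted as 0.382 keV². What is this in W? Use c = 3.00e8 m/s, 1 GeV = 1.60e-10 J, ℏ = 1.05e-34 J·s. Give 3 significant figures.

Power is [E]/[T] = [E]²/ℏ.
1 GeV² → 1/ℏ × (1 GeV in J)² = 2.44e14 W.
Convert the energy scale: 0.382 keV² = 3.82e-13 GeV².
Result: 3.82e-13 × 2.44e14 = 93.1 W.

93.1 W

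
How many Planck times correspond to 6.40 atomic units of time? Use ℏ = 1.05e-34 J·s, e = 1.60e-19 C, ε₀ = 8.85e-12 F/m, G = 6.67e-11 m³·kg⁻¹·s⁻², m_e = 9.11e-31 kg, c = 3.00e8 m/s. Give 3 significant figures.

atomic unit of time: τ_au = (4πε₀)²ℏ³/(m_e e⁴) = 2.40e-17 s
Planck time: t_P = √(ℏG/c⁵) = 5.37e-44 s
6.40 × 2.40e-17 / 5.37e-44 = 2.86e27

2.86e27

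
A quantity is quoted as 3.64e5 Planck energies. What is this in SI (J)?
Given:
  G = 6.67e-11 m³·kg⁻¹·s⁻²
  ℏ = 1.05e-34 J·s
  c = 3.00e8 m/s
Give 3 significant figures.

One Planck energy: E_P = √(ℏc⁵/G) = 1.96e9 J.
3.64e5 × 1.96e9 J = 7.12e14 J

7.12e14 J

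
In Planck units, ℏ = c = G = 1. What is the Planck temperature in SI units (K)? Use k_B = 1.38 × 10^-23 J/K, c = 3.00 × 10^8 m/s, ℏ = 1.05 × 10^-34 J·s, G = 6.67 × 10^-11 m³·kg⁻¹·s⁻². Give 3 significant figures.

1.42 × 10^32 K

Dimensional analysis gives T_P = √(ℏc⁵/G) / k_B.
  = √(3.83 × 10^18) × 7.25 × 10^22
  = 1.42 × 10^32 K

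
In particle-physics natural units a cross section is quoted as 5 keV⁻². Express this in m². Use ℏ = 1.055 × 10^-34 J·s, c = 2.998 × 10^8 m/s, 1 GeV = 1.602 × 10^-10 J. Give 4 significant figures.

Area is [L]² = [E]⁻²·(ℏc)²; restore (ℏc)².
1 GeV⁻² → (ℏc)² × (1 GeV in J)⁻² = 3.898 × 10^-32 m².
Convert the energy scale: 5 keV⁻² = 5.00 × 10^12 GeV⁻².
Result: 5.00 × 10^12 × 3.898 × 10^-32 = 1.949 × 10^-19 m².

1.949 × 10^-19 m²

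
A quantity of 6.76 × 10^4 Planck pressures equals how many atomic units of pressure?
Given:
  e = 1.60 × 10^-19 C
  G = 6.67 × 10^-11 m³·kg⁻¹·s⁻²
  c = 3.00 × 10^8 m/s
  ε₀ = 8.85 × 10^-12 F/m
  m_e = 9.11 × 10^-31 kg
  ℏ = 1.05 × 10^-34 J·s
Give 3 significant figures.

1.05 × 10^105

Planck pressure: p_P = c⁷/(ℏG²) = 4.68 × 10^113 Pa
atomic unit of pressure: P_au = E_h/a₀³ = m_e⁴e¹⁰/((4πε₀)⁵ℏ⁸) = 3.01 × 10^13 Pa
6.76 × 10^4 × 4.68 × 10^113 / 3.01 × 10^13 = 1.05 × 10^105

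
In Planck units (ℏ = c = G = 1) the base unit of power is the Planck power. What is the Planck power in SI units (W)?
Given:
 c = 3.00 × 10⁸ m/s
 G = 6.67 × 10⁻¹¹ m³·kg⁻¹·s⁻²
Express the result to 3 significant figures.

3.64 × 10⁵² W

P_P = c⁵/G
  = 2.43 × 10⁴² / 6.67 × 10⁻¹¹
  = 3.64 × 10⁵² W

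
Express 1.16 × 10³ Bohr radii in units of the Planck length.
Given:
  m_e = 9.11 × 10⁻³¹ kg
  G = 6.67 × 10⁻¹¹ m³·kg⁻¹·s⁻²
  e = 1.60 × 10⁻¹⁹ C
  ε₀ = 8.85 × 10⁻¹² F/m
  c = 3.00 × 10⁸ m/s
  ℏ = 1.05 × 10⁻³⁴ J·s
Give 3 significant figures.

Bohr radius: a₀ = 4πε₀ℏ²/(m_e e²) = 5.26 × 10⁻¹¹ m
Planck length: ℓ_P = √(ℏG/c³) = 1.61 × 10⁻³⁵ m
1.16 × 10³ × 5.26 × 10⁻¹¹ / 1.61 × 10⁻³⁵ = 3.79 × 10²⁷

3.79 × 10²⁷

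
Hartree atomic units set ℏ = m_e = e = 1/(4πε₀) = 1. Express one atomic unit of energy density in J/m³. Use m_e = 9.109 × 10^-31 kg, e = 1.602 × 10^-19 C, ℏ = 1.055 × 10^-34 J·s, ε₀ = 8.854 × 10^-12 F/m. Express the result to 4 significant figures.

The unique combination of the constants set to 1 with dimensions of energy density is u_au = E_h/a₀³ = m_e⁴e¹⁰/((4πε₀)⁵ℏ⁸).
E_h = 4.354 × 10^-18 J
a₀ = 5.297 × 10^-11 m
E_h/a₀³ = 2.929 × 10^13 J/m³

2.929 × 10^13 J/m³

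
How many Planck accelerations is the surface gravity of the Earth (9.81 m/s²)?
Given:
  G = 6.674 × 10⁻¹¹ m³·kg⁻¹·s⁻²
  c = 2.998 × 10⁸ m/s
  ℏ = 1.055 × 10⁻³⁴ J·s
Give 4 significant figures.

1.764 × 10⁻⁵¹

Planck acceleration: a_P = √(c⁷/(ℏG)) = 5.560 × 10⁵¹ m/s².
9.81 / 5.560 × 10⁵¹ = 1.764 × 10⁻⁵¹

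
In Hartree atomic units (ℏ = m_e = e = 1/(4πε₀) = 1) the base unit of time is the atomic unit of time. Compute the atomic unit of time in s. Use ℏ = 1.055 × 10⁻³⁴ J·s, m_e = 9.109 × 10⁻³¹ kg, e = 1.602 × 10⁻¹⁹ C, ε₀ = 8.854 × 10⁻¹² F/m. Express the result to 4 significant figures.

2.423 × 10⁻¹⁷ s

τ_au = (4πε₀)²ℏ³/(m_e e⁴)
E_h = 4.354 × 10⁻¹⁸ J
ℏ/E_h = 2.423 × 10⁻¹⁷ s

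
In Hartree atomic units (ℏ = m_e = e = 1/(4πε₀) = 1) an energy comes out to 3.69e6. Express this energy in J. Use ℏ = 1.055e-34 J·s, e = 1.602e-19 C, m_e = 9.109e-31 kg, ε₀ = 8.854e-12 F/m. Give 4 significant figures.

One hartree: E_h = m_e e⁴/(4πε₀ℏ)² = 4.354e-18 J.
3.69e6 × 4.354e-18 J = 1.607e-11 J

1.607e-11 J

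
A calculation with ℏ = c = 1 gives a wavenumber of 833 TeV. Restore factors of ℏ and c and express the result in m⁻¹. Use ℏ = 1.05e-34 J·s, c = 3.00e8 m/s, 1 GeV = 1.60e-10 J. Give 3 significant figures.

Inverse length is [E]/(ℏc).
1 GeV → 1/(ℏc) × (1 GeV in J) = 5.08e15 m⁻¹.
Convert the energy scale: 833 TeV = 8.33e5 GeV.
Result: 8.33e5 × 5.08e15 = 4.23e21 m⁻¹.

4.23e21 m⁻¹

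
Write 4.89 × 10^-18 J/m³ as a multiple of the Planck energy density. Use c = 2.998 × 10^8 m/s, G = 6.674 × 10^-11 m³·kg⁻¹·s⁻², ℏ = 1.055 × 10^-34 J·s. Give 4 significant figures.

1.056 × 10^-131

Planck energy density: u_P = c⁷/(ℏG²) = 4.632 × 10^113 J/m³.
4.89 × 10^-18 / 4.632 × 10^113 = 1.056 × 10^-131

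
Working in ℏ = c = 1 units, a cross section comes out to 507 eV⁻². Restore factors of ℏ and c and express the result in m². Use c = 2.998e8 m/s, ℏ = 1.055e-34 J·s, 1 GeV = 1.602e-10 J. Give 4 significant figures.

1.976e-11 m²

Area is [L]² = [E]⁻²·(ℏc)²; restore (ℏc)².
1 GeV⁻² → (ℏc)² × (1 GeV in J)⁻² = 3.898e-32 m².
Convert the energy scale: 507 eV⁻² = 5.07e20 GeV⁻².
Result: 5.07e20 × 3.898e-32 = 1.976e-11 m².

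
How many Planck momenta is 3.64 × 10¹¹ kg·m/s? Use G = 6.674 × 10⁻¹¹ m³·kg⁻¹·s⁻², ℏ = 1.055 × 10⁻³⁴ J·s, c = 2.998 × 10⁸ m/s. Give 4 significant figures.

Planck momentum: p_P = √(ℏc³/G) = 6.527 kg·m/s.
3.64 × 10¹¹ / 6.527 = 5.577 × 10¹⁰

5.577 × 10¹⁰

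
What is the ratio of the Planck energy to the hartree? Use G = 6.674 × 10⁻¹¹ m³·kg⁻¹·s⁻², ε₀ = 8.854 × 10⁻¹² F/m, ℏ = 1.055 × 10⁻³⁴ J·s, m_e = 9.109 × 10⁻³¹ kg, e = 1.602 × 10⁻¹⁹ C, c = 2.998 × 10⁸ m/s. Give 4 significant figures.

4.494 × 10²⁶

Planck energy: E_P = √(ℏc⁵/G) = 1.957 × 10⁹ J
hartree: E_h = m_e e⁴/(4πε₀ℏ)² = 4.354 × 10⁻¹⁸ J
ratio = 1.957 × 10⁹ / 4.354 × 10⁻¹⁸ = 4.494 × 10²⁶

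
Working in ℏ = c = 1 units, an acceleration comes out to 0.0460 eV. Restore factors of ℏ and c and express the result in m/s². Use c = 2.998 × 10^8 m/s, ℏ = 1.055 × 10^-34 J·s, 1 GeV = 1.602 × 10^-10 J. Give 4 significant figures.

Acceleration is [L]/[T]² = c·[E]/ℏ.
1 GeV → c/ℏ × (1 GeV in J) = 4.552 × 10^32 m/s².
Convert the energy scale: 0.0460 eV = 4.60 × 10^-11 GeV.
Result: 4.60 × 10^-11 × 4.552 × 10^32 = 2.094 × 10^22 m/s².

2.094 × 10^22 m/s²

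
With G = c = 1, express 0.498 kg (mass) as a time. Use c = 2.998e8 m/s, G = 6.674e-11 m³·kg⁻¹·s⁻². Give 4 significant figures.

1.233e-36 s

Mass → time via G/c³.
0.498 kg × (G/c³) = 1.233e-36 s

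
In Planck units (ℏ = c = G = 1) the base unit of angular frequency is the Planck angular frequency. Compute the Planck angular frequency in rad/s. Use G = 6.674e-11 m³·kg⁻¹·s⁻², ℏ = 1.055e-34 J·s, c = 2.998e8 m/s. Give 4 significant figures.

1.855e43 rad/s

ω_P = √(c⁵/(ℏG))
  = √(3.440e86)
  = 1.855e43 rad/s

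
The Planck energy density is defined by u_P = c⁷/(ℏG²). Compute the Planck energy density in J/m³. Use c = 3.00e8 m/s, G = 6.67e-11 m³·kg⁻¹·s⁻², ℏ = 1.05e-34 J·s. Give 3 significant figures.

4.68e113 J/m³

u_P = c⁷/(ℏG²)
  = 2.19e59 / 4.67e-55
  = 4.68e113 J/m³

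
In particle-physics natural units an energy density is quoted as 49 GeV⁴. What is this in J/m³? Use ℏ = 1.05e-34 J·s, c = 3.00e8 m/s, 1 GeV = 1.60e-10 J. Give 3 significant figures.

[E]/[L]³ = [E]⁴/(ℏc)³; restore (ℏc)⁻³.
1 GeV⁴ → 1/(ℏc)³ × (1 GeV in J)⁴ = 2.10e37 J/m³.
Result: 49 × 2.10e37 = 1.03e39 J/m³.

1.03e39 J/m³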